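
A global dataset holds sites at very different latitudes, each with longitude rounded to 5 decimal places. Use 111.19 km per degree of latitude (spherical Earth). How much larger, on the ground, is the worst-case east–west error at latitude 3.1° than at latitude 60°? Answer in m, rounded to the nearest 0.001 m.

Rounding to 5 decimal places leaves the longitude within ±5e-06° of the true value.
At 3.1°: 5e-06° × 111190 × cos 3.1° = 5e-06 × 111190 × 0.9985 ≈ 0.55514 m.
At 60°: 5e-06° × 111190 × cos 60° = 5e-06 × 111190 × 0.5000 ≈ 0.27798 m.
Difference: 0.55514 − 0.27798 = 0.27716 m.

0.277 m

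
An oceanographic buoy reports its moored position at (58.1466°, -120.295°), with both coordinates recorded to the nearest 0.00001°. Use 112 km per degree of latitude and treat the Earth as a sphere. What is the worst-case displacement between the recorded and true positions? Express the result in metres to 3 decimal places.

0.633 metres

Rounding to 5 decimal places leaves each coordinate within ±5e-06° of the true value.
Latitude error → 5e-06 × 112000 = 0.56 m along the meridian.
East–west component at 58.1466°: 5e-06° × 112000 × cos 58.1466° ≈ 5e-06 × 59107.7 ≈ 0.295539 m.
The two errors are perpendicular, so the maximum displacement is √(0.56² + 0.295539²) ≈ 0.633201 m.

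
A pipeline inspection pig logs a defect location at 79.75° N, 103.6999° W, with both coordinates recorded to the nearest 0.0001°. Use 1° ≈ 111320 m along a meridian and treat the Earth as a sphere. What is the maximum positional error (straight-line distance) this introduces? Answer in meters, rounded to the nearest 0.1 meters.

5.7 meters

Rounding to 4 decimal places leaves each coordinate within ±5e-05° of the true value.
Latitude error → 5e-05 × 111320 = 5.566 m along the meridian.
Longitude error → 5e-05 × 111320 × cos 79.75° = 5e-05 × 111320 × 0.1779 ≈ 0.990434 m.
Combining orthogonally: (5.566² + 0.990434²)^½ ≈ 5.65343 m.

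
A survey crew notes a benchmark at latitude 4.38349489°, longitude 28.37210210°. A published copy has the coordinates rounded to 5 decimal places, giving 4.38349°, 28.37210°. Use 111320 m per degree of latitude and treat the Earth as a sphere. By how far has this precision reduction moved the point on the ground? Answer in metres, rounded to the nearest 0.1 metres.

Δlat = 4.38349489 − 4.38349 = +0.00000489°; Δlon = 28.37210210 − 28.37210 = +0.00000210°.
North–south shift: 0.00000489 × 111320 = 0.544355 m.
E–W at 4.38349°: 0.00000210° × 111320 × cos 4.38349° = 0.00000210 × 111320 × 0.9971 ≈ 0.233088 m.
Combined displacement = (0.544355² + 0.233088²)^½ ≈ 0.592159 m.

0.6 metres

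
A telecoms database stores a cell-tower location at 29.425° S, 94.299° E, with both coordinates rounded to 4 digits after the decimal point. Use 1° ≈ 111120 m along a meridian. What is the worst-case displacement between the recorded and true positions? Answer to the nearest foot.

Rounding to 4 decimal places leaves each coordinate within ±5e-05° of the true value.
N–S: 5e-05° × 111120 m/° = 5.556 m.
East–west component at 29.425°: 5e-05° × 111120 × cos 29.425° ≈ 5e-05 × 96785.5 ≈ 4.83927 m.
The two errors are perpendicular, so the maximum displacement is √(5.556² + 4.83927²) ≈ 7.36802 m.
In feet: 7.36802 m ÷ 0.3048 ≈ 24.173 ft.

24 feet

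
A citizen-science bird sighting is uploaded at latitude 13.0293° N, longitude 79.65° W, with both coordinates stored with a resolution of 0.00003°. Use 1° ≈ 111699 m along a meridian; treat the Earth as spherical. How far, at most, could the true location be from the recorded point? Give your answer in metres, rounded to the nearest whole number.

With a 0.00003° grid the true value lies within half a step, ±0.00003°/2 = ±1.5e-05°, of the stored one.
Latitude error → 1.5e-05 × 111699 = 1.67549 m along the meridian.
Longitude error → 1.5e-05 × 111699 × cos 13.0293° = 1.5e-05 × 111699 × 0.9743 ≈ 1.63235 m.
Worst case both components are at the extreme and orthogonal: √(1.67549² + 1.63235²) ≈ 2.33919 m.

2 metres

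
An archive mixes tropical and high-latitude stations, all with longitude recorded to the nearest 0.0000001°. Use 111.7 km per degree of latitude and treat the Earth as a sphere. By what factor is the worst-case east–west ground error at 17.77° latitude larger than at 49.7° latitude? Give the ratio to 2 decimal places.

Rounding to 7 decimal places leaves the longitude within ±5e-08° of the true value.
At 17.77°: 5e-08° × 111700 × cos 17.77° = 5e-08 × 111700 × 0.9523 ≈ 0.0053185 m.
Error at 49.7° = 5e-08° × 111700 × cos 49.7° ≈ 0.005585 × 0.6468 = 0.0036123 m.
Ratio: 0.0053185 / 0.0036123 = cos 17.77° / cos 49.7° ≈ 1.4723.

1.47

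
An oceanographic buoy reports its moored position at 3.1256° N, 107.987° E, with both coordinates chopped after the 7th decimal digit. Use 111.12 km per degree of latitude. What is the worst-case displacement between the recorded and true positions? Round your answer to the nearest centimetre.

Truncating at 7 decimal places can drop up to a full unit in the last place, so each coordinate may be off by as much as 1e-07°.
North–south component: 1e-07° × 111120 = 0.011112 m.
E–W at 3.1256°: 1e-07° × 111120 × cos 3.1256° = 1e-07 × 111120 × 0.9985 ≈ 0.0110955 m.
The two errors are perpendicular, so the maximum displacement is √(0.011112² + 0.0110955²) ≈ 0.0157031 m.
That is 0.0157031 m = 1.5703 cm.

2 centimetres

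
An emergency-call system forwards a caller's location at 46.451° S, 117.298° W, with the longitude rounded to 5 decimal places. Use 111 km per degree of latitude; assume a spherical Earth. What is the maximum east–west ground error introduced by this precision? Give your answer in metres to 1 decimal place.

0.4 metres

Rounding to 5 decimal places leaves the longitude within ±5e-06° of the true value.
Parallels shrink by cos φ, so at 46.451° a degree of longitude is 111000 × 0.6890 ≈ 76476.2 m.
Maximum E–W displacement: 5e-06 × 76476.2 = 0.382381 m.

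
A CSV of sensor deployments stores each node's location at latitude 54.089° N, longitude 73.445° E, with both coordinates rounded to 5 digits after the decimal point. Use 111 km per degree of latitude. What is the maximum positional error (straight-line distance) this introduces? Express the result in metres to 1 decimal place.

0.6 metres

Rounding to 5 decimal places leaves each coordinate within ±5e-06° of the true value.
N–S: 5e-06° × 111000 m/° = 0.555 m.
E–W at 54.089°: 5e-06° × 111000 × cos 54.089° = 5e-06 × 111000 × 0.5865 ≈ 0.325523 m.
Combining orthogonally: (0.555² + 0.325523²)^½ ≈ 0.643421 m.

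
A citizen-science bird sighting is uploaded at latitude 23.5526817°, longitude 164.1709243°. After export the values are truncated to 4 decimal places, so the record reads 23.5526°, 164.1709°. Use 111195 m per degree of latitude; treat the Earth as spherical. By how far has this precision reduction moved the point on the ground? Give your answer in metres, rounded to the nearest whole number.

The latitude changed by +0.0000817° and the longitude by +0.0000243°.
N–S: 0.0000817° × 111195 m/° = 9.08463 m.
E–W at 23.5526°: 0.0000243° × 111195 × cos 23.5526° = 0.0000243 × 111195 × 0.9167 ≈ 2.47694 m.
Distance: √(9.08463² + 2.47694²) ≈ 9.41625 m.

9 metres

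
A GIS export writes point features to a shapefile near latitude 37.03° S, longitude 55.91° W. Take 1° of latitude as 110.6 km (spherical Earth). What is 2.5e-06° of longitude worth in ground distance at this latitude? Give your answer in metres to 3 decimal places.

0.221 metres

2.5e-06° of longitude at 37.03° is 2.5e-06 × 110600 × cos 37.03° ≈ 2.5e-06 × 88294.2 = 0.220736 m.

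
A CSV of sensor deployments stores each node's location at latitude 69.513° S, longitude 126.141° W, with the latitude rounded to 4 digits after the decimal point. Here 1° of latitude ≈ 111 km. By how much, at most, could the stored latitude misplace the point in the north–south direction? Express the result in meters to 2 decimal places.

Rounding to 4 decimal places leaves the latitude within ±5e-05° of the true value.
So the N–S error is at most 5e-05 × 111000 = 5.55 m.

5.55 meters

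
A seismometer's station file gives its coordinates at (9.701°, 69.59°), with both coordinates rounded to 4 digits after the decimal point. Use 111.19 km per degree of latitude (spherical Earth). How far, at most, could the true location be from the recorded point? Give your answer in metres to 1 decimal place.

Rounding to 4 decimal places leaves each coordinate within ±5e-05° of the true value.
N–S: 5e-05° × 111190 m/° = 5.5595 m.
East–west component at 9.701°: 5e-05° × 111190 × cos 9.701° ≈ 5e-05 × 109600 ≈ 5.48 m.
Combining orthogonally: (5.5595² + 5.48²)^½ ≈ 7.80631 m.

7.8 metres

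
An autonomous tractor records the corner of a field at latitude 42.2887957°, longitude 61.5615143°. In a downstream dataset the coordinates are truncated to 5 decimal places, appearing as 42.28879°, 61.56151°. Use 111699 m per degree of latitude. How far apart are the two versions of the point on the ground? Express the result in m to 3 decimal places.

0.729 m

Δlat = 42.2887957 − 42.28879 = +0.0000057°; Δlon = 61.5615143 − 61.56151 = +0.0000043°.
North–south shift: 0.0000057 × 111699 = 0.636684 m.
East–west at this latitude: 0.0000043° × 111699 × cos 42.2888° ≈ 0.0000043 × 82630.8 = 0.355312 m.
Distance: √(0.636684² + 0.355312²) ≈ 0.729118 m.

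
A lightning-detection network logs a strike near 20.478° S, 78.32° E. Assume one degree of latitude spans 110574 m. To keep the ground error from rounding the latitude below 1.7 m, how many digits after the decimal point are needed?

One degree of latitude covers 110574 m.
Rounding to N decimal places gives at most 0.5 × 10⁻ᴺ degrees of error, i.e. 0.5 × 10⁻ᴺ × 110574 m.
Setting 55287 × 10⁻ᴺ ≤ 1.7 gives 10ᴺ ≥ 3.252e+04, i.e. N ≥ 4.51.
N = 4 would give 5.53 m (too coarse); N = 5 gives 0.553 m ≤ 1.7 m.

5 decimal places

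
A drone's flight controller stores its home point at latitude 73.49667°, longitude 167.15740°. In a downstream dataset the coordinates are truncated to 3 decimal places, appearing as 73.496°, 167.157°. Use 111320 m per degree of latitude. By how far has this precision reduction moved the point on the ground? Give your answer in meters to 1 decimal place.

The latitude changed by +0.00067° and the longitude by +0.00040°.
North–south shift: 0.00067 × 111320 = 74.5844 m.
East–west at this latitude: 0.00040° × 111320 × cos 73.496° ≈ 0.00040 × 31624 = 12.6496 m.
Hypotenuse of the two orthogonal shifts: √(74.5844² + 12.6496²) = 75.6495 m.

75.6 meters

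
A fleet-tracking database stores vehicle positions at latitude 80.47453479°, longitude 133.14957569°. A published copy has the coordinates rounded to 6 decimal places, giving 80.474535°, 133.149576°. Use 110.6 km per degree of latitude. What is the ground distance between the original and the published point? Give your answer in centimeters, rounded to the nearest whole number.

2 centimeters

The latitude changed by -0.00000021° and the longitude by -0.00000031°.
North–south shift: -0.00000021 × 110600 = -0.023226 m.
East–west at this latitude: -0.00000031° × 110600 × cos 80.4745° ≈ -0.00000031 × 18302.7 = -0.00567385 m.
Distance: √(0.023226² + 0.00567385²) ≈ 0.023909 m.
That is 0.023909 m = 2.3909 cm.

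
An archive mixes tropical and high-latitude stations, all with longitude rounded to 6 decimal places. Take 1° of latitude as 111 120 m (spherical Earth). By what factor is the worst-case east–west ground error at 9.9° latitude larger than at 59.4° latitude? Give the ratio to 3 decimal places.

1.935

Rounding to 6 decimal places leaves the longitude within ±5e-07° of the true value.
Error at 9.9° = 5e-07° × 111120 × cos 9.9° ≈ 0.05556 × 0.9851 = 0.054733 m.
At 59.4°: 5e-07° × 111120 × cos 59.4° = 5e-07 × 111120 × 0.5090 ≈ 0.028282 m.
The ratio reduces to cos 9.9° / cos 59.4° = 0.9851/0.5090 ≈ 1.9352.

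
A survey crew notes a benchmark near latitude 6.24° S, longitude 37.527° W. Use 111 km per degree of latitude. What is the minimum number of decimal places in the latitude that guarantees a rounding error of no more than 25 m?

4 decimal places

One degree of latitude covers 111000 m.
Rounding to N decimal places gives at most 0.5 × 10⁻ᴺ degrees of error, i.e. 0.5 × 10⁻ᴺ × 111000 m.
Setting 55500 × 10⁻ᴺ ≤ 25 gives 10ᴺ ≥ 2220, i.e. N ≥ 3.35.
N = 3 would give 55.5 m (too coarse); N = 4 gives 5.55 m ≤ 25 m.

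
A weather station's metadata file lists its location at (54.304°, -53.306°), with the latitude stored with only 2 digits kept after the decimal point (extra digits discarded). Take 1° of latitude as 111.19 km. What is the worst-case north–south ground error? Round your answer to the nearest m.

Truncating at 2 decimal places can drop up to a full unit in the last place, so the latitude may be off by as much as 0.01°.
Along the meridian that is 0.01° × 111190 m/° = 1111.9 m.

1112 m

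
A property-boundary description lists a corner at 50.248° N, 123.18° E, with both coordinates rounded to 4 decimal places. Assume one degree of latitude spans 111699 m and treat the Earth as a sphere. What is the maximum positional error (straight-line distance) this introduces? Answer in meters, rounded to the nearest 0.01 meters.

6.63 meters

Rounding to 4 decimal places leaves each coordinate within ±5e-05° of the true value.
Latitude error → 5e-05 × 111699 = 5.58495 m along the meridian.
E–W at 50.248°: 5e-05° × 111699 × cos 50.248° = 5e-05 × 111699 × 0.6395 ≈ 3.57138 m.
Worst case both components are at the extreme and orthogonal: √(5.58495² + 3.57138²) ≈ 6.62921 m.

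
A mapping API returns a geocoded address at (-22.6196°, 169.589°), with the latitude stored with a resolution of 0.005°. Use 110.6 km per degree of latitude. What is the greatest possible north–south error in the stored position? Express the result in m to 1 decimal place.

With a 0.005° grid the true value lies within half a step, ±0.005°/2 = ±0.0025°, of the stored one.
North–south distance: 0.0025° × 110600 m/° = 276.5 m.

276.5 m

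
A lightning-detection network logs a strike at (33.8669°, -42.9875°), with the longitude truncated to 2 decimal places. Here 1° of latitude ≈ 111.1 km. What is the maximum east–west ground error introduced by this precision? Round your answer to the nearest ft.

Truncating at 2 decimal places can drop up to a full unit in the last place, so the longitude may be off by as much as 0.01°.
At latitude 33.8669° a degree of longitude spans 111100 m × cos 33.8669° = 111100 × 0.8303 ≈ 92250.1 m.
Maximum E–W displacement: 0.01 × 92250.1 = 922.501 m.
Converting: 922.501 m × 3.2808 ft/m ≈ 3026.6 ft.

3027 ft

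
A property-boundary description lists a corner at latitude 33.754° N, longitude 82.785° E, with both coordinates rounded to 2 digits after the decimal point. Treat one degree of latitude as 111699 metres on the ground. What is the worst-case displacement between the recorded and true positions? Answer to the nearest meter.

Rounding to 2 decimal places leaves each coordinate within ±0.005° of the true value.
N–S: 0.005° × 111699 m/° = 558.495 m.
East–west component at 33.754°: 0.005° × 111699 × cos 33.754° ≈ 0.005 × 92870 ≈ 464.35 m.
Worst case both components are at the extreme and orthogonal: √(558.495² + 464.35²) ≈ 726.318 m.

726 meters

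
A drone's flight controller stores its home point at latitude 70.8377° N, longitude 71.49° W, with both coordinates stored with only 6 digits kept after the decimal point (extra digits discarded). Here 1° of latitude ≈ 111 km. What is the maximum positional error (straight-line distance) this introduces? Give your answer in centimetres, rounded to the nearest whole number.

12 centimetres

Truncating at 6 decimal places can drop up to a full unit in the last place, so each coordinate may be off by as much as 1e-06°.
North–south component: 1e-06° × 111000 = 0.111 m.
East–west component at 70.8377°: 1e-06° × 111000 × cos 70.8377° ≈ 1e-06 × 36435.2 ≈ 0.0364352 m.
Worst case both components are at the extreme and orthogonal: √(0.111² + 0.0364352²) ≈ 0.116827 m.
That is 0.116827 m = 11.683 cm.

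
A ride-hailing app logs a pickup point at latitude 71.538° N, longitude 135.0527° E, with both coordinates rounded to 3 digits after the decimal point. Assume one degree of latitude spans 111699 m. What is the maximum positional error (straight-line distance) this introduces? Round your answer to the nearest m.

59 m

Rounding to 3 decimal places leaves each coordinate within ±0.0005° of the true value.
North–south component: 0.0005° × 111699 = 55.8495 m.
E–W at 71.538°: 0.0005° × 111699 × cos 71.538° = 0.0005 × 111699 × 0.3167 ≈ 17.6862 m.
Worst case both components are at the extreme and orthogonal: √(55.8495² + 17.6862²) ≈ 58.583 m.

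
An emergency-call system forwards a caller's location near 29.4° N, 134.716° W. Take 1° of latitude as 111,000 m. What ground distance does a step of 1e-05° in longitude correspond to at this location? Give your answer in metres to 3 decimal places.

1e-05° of longitude at 29.4° is 1e-05 × 111000 × cos 29.4° ≈ 1e-05 × 96704.7 = 0.967047 m.

0.967 metres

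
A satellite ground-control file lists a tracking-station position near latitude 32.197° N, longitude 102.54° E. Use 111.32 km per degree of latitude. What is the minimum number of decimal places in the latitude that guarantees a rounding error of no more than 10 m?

One degree of latitude covers 111320 m.
Rounding to N decimal places gives at most 0.5 × 10⁻ᴺ degrees of error, i.e. 0.5 × 10⁻ᴺ × 111320 m.
Setting 55660 × 10⁻ᴺ ≤ 10 gives 10ᴺ ≥ 5566, i.e. N ≥ 3.75.
N = 3 would give 55.7 m (too coarse); N = 4 gives 5.57 m ≤ 10 m.

4 decimal places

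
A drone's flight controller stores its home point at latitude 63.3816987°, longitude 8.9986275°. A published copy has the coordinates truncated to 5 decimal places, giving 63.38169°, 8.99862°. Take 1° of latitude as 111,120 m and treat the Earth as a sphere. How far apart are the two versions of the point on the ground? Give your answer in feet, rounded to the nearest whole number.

3 feet

The latitude changed by +0.0000087° and the longitude by +0.0000075°.
N–S: 0.0000087° × 111120 m/° = 0.966744 m.
East–west at this latitude: 0.0000075° × 111120 × cos 63.3817° ≈ 0.0000075 × 49786.7 = 0.373401 m.
Hypotenuse of the two orthogonal shifts: √(0.966744² + 0.373401²) = 1.03635 m.
Converting: 1.03635 m × 3.2808 ft/m ≈ 3.4001 ft.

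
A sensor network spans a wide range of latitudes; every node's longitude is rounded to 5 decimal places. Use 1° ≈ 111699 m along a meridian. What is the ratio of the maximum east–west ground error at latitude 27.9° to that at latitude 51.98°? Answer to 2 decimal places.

Rounding to 5 decimal places leaves the longitude within ±5e-06° of the true value.
Error at 27.9° = 5e-06° × 111699 × cos 27.9° ≈ 0.5585 × 0.8838 = 0.49358 m.
Error at 51.98° = 5e-06° × 111699 × cos 51.98° ≈ 0.5585 × 0.6159 = 0.344 m.
The ratio reduces to cos 27.9° / cos 51.98° = 0.8838/0.6159 ≈ 1.4348.

1.43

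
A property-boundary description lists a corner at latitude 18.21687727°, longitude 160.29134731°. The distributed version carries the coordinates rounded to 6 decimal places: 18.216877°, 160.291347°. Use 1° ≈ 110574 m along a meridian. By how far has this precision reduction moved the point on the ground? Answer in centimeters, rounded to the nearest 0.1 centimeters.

4.4 centimeters

Δlat = 18.21687727 − 18.216877 = +0.00000027°; Δlon = 160.29134731 − 160.291347 = +0.00000031°.
N–S: 0.00000027° × 110574 m/° = 0.029855 m.
East–west at this latitude: 0.00000031° × 110574 × cos 18.2169° ≈ 0.00000031 × 105032 = 0.0325599 m.
Combined displacement = (0.029855² + 0.0325599²)^½ ≈ 0.0441754 m.
That is 0.0441754 m = 4.4175 cm.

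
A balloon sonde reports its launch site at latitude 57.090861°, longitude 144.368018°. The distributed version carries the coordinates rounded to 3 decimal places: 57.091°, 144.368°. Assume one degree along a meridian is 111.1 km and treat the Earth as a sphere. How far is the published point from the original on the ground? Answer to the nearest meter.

15 meters

The latitude changed by -0.000139° and the longitude by +0.000018°.
North–south shift: -0.000139 × 111100 = -15.4429 m.
E–W at 57.091°: 0.000018° × 111100 × cos 57.091° = 0.000018 × 111100 × 0.5433 ≈ 1.0865 m.
Hypotenuse of the two orthogonal shifts: √(15.4429² + 1.0865²) = 15.4811 m.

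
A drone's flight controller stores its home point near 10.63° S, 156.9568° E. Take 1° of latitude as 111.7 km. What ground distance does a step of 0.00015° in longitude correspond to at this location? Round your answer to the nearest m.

16 m

At 10.63° a degree of longitude is 111700 × cos 10.63° ≈ 109783 m, so 0.00015° corresponds to 16.4675 m.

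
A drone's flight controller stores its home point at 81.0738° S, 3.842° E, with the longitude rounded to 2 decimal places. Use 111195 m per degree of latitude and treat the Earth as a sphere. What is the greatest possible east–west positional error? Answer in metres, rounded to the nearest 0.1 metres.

86.3 metres

Rounding to 2 decimal places leaves the longitude within ±0.005° of the true value.
One degree of longitude at 81.0738° is 111195 × cos 81.0738° ≈ 111195 × 0.1552 = 17253.3 m.
Maximum E–W displacement: 0.005 × 17253.3 = 86.2663 m.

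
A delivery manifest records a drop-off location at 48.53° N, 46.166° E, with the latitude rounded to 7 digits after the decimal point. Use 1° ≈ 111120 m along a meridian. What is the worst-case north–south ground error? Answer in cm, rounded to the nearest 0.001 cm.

0.556 cm

Rounding to 7 decimal places leaves the latitude within ±5e-08° of the true value.
Along the meridian that is 5e-08° × 111120 m/° = 0.005556 m.
That is 0.005556 m = 0.5556 cm.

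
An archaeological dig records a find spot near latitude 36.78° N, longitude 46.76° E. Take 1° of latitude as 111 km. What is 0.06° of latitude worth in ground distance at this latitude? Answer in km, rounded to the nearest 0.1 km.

6.7 km

Along a meridian 0.06° is 0.06 × 111000 = 6660 m.
That is 6660 m = 6.66 km.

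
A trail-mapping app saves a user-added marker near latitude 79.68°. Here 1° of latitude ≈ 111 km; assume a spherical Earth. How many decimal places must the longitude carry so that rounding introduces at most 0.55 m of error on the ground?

5 decimal places

At 79.68° one degree of longitude covers 111000 × cos 79.68° ≈ 111000 × 0.1791 ≈ 19885.2 m.
Rounding to N decimal places gives at most 0.5 × 10⁻ᴺ degrees of error, i.e. 0.5 × 10⁻ᴺ × 19885.2 m.
Setting 9942.58 × 10⁻ᴺ ≤ 0.55 gives 10ᴺ ≥ 1.808e+04, i.e. N ≥ 4.26.
At 4 places the error can reach 0.994 m, but 5 places keeps it to 0.0994 m.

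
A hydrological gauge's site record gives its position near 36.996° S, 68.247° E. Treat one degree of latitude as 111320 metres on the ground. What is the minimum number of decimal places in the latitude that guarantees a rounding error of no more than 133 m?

One degree of latitude covers 111320 m.
Rounding to N decimal places gives at most 0.5 × 10⁻ᴺ degrees of error, i.e. 0.5 × 10⁻ᴺ × 111320 m.
Setting 55660 × 10⁻ᴺ ≤ 133 gives 10ᴺ ≥ 418.5, i.e. N ≥ 2.62.
At 2 places the error can reach 557 m, but 3 places keeps it to 55.7 m.

3 decimal places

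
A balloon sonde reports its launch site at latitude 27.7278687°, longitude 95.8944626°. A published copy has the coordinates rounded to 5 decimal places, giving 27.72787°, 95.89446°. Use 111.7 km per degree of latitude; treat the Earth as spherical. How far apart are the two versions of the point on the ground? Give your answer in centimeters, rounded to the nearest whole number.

30 centimeters

Δlat = 27.7278687 − 27.72787 = -0.0000013°; Δlon = 95.8944626 − 95.89446 = +0.0000026°.
N–S: -0.0000013° × 111700 m/° = -0.14521 m.
East–west at this latitude: 0.0000026° × 111700 × cos 27.7279° ≈ 0.0000026 × 98873.2 = 0.25707 m.
Distance: √(0.14521² + 0.25707²) ≈ 0.295248 m.
That is 0.295248 m = 29.525 cm.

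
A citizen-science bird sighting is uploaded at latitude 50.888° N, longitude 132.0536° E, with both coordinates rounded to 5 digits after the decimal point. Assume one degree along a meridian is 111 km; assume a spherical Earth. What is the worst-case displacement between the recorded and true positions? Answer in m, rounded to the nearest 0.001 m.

0.656 m

Rounding to 5 decimal places leaves each coordinate within ±5e-06° of the true value.
North–south component: 5e-06° × 111000 = 0.555 m.
East–west component at 50.888°: 5e-06° × 111000 × cos 50.888° ≈ 5e-06 × 70023.1 ≈ 0.350115 m.
Worst case both components are at the extreme and orthogonal: √(0.555² + 0.350115²) ≈ 0.656206 m.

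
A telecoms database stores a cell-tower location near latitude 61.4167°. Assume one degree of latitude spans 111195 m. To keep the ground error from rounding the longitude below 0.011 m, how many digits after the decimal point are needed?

At 61.4167° one degree of longitude covers 111195 × cos 61.4167° ≈ 111195 × 0.4784 ≈ 53199.7 m.
N decimal places → at most half a unit in the last place, 0.5 × 10⁻ᴺ° = 53199.7/2 × 10⁻ᴺ m.
Setting 26599.8 × 10⁻ᴺ ≤ 0.011 gives 10ᴺ ≥ 2.418e+06, i.e. N ≥ 6.38.
So 7 decimal places suffice (0.00266 m); 6 would allow up to 0.0266 m.

7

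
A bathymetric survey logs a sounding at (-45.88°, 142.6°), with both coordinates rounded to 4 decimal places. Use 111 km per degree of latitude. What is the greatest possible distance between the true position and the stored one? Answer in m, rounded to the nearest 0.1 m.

6.8 m

Rounding to 4 decimal places leaves each coordinate within ±5e-05° of the true value.
North–south component: 5e-05° × 111000 = 5.55 m.
E–W at 45.88°: 5e-05° × 111000 × cos 45.88° = 5e-05 × 111000 × 0.6962 ≈ 3.86371 m.
Combining orthogonally: (5.55² + 3.86371²)^½ ≈ 6.76245 m.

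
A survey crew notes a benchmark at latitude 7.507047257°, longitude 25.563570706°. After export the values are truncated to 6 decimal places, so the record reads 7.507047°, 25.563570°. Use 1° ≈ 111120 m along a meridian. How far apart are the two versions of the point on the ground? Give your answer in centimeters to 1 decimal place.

8.3 centimeters

The latitude changed by +0.000000257° and the longitude by +0.000000706°.
North–south shift: 0.000000257 × 111120 = 0.0285578 m.
E–W at 7.50705°: 0.000000706° × 111120 × cos 7.50705° = 0.000000706 × 111120 × 0.9914 ≈ 0.0777783 m.
Combined displacement = (0.0285578² + 0.0777783²)^½ ≈ 0.0828554 m.
That is 0.0828554 m = 8.2855 cm.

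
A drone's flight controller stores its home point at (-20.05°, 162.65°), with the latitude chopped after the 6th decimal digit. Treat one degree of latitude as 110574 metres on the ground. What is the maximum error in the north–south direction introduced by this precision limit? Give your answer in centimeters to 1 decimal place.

11.1 centimeters

Truncating at 6 decimal places can drop up to a full unit in the last place, so the latitude may be off by as much as 1e-06°.
North–south distance: 1e-06° × 110574 m/° = 0.110574 m.
That is 0.110574 m = 11.057 cm.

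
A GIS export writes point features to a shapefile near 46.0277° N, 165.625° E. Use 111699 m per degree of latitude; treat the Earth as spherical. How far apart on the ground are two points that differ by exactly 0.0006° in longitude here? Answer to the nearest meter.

47 meters

One degree of longitude here spans 111699 × cos 46.0277° = 111699 × 0.6943 ≈ 77553.8 m; 0.0006° of that is 46.5323 m.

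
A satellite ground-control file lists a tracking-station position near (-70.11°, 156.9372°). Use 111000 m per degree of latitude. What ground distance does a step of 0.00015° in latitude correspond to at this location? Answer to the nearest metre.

17 metres

Along a meridian 0.00015° is 0.00015 × 111000 = 16.65 m.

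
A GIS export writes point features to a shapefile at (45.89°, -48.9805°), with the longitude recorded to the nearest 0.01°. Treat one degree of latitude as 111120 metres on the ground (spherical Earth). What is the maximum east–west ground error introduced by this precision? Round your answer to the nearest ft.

Rounding to 2 decimal places leaves the longitude within ±0.005° of the true value.
At latitude 45.89° a degree of longitude spans 111120 m × cos 45.89° = 111120 × 0.6960 ≈ 77343.8 m.
Maximum E–W displacement: 0.005 × 77343.8 = 386.719 m.
In feet: 386.719 m ÷ 0.3048 ≈ 1268.8 ft.

1269 ft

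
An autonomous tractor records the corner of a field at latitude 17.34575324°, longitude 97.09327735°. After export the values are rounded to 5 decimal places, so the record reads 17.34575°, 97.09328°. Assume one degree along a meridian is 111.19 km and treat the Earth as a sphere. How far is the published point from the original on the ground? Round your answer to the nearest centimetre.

The latitude changed by +0.00000324° and the longitude by -0.00000265°.
N–S: 0.00000324° × 111190 m/° = 0.360256 m.
East–west at this latitude: -0.00000265° × 111190 × cos 17.3457° ≈ -0.00000265 × 106133 = -0.281254 m.
Hypotenuse of the two orthogonal shifts: √(0.360256² + 0.281254²) = 0.457042 m.
That is 0.457042 m = 45.704 cm.

46 centimetres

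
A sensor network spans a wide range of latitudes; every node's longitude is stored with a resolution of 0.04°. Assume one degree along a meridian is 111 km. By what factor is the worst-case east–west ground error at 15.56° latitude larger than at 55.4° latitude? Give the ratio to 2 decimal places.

1.70

With a 0.04° grid the true value lies within half a step, ±0.04°/2 = ±0.02°, of the stored one.
Error at 15.56° = 0.02° × 111000 × cos 15.56° ≈ 2220 × 0.9634 = 2138.6 m.
Error at 55.4° = 0.02° × 111000 × cos 55.4° ≈ 2220 × 0.5678 = 1260.6 m.
Ratio: 2138.6 / 1260.6 = cos 15.56° / cos 55.4° ≈ 1.6965.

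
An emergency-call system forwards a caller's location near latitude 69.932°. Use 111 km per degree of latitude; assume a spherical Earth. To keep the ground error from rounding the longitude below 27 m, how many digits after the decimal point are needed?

At 69.932° one degree of longitude covers 111000 × cos 69.932° ≈ 111000 × 0.3431 ≈ 38088 m.
With N decimal places the half-ulp bound is 0.5·10⁻ᴺ°, or 0.5·10⁻ᴺ × 38088 m on the ground.
Setting 19044 × 10⁻ᴺ ≤ 27 gives 10ᴺ ≥ 705.3, i.e. N ≥ 2.85.
N = 2 would give 190 m (too coarse); N = 3 gives 19 m ≤ 27 m.

3 decimal places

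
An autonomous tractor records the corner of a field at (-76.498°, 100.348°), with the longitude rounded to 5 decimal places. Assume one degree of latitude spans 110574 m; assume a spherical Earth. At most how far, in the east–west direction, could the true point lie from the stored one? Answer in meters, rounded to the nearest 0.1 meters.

0.1 meters

Rounding to 5 decimal places leaves the longitude within ±5e-06° of the true value.
One degree of longitude at 76.498° is 110574 × cos 76.498° ≈ 110574 × 0.2335 = 25816.7 m.
Maximum E–W displacement: 5e-06 × 25816.7 = 0.129084 m.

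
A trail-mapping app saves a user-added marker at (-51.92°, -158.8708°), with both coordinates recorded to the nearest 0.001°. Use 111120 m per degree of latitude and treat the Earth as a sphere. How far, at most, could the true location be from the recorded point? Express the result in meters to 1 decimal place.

65.3 meters

Rounding to 3 decimal places leaves each coordinate within ±0.0005° of the true value.
Latitude error → 0.0005 × 111120 = 55.56 m along the meridian.
East–west component at 51.92°: 0.0005° × 111120 × cos 51.92° ≈ 0.0005 × 68534.5 ≈ 34.2672 m.
Combining orthogonally: (55.56² + 34.2672²)^½ ≈ 65.2775 m.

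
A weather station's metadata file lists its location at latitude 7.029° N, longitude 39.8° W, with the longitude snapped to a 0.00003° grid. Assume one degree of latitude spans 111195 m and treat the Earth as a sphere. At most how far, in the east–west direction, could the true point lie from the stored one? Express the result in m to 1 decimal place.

1.7 m

With a 0.00003° grid the true value lies within half a step, ±0.00003°/2 = ±1.5e-05°, of the stored one.
Parallels shrink by cos φ, so at 7.029° a degree of longitude is 111195 × 0.9925 ≈ 110359 m.
East–west error: 1.5e-05° × 110359 m/° ≈ 1.65539 m.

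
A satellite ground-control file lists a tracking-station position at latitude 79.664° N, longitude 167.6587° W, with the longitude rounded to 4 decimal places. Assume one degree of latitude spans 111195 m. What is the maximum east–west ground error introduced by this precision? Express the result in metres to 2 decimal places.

Rounding to 4 decimal places leaves the longitude within ±5e-05° of the true value.
Parallels shrink by cos φ, so at 79.664° a degree of longitude is 111195 × 0.1794 ≈ 19950.6 m.
So at most 5e-05° × 19950.6 ≈ 0.997532 m east–west.

1.00 metres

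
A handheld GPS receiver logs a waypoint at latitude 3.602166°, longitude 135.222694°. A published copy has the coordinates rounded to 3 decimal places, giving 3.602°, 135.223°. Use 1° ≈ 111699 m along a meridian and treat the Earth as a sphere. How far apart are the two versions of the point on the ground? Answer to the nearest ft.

The latitude changed by +0.000166° and the longitude by -0.000306°.
North–south shift: 0.000166 × 111699 = 18.542 m.
E–W at 3.602°: -0.000306° × 111699 × cos 3.602° = -0.000306 × 111699 × 0.9980 ≈ -34.1124 m.
Hypotenuse of the two orthogonal shifts: √(18.542² + 34.1124²) = 38.826 m.
In feet: 38.826 m ÷ 0.3048 ≈ 127.38 ft.

127 ft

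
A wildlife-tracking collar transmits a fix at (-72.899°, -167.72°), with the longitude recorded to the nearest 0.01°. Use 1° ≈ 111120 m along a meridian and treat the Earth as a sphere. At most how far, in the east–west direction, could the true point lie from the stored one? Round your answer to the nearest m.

Rounding to 2 decimal places leaves the longitude within ±0.005° of the true value.
At latitude 72.899° a degree of longitude spans 111120 m × cos 72.899° = 111120 × 0.2941 ≈ 32675.6 m.
East–west error: 0.005° × 32675.6 m/° ≈ 163.378 m.

163 m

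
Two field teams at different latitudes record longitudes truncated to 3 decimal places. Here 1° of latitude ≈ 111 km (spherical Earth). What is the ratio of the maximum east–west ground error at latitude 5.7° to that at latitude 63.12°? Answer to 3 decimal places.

2.201

Truncating at 3 decimal places can drop up to a full unit in the last place, so the longitude may be off by as much as 0.001°.
At 5.7°: 0.001° × 111000 × cos 5.7° = 0.001 × 111000 × 0.9951 ≈ 110.45 m.
Error at 63.12° = 0.001° × 111000 × cos 63.12° ≈ 111 × 0.4521 = 50.186 m.
The ratio reduces to cos 5.7° / cos 63.12° = 0.9951/0.4521 ≈ 2.2008.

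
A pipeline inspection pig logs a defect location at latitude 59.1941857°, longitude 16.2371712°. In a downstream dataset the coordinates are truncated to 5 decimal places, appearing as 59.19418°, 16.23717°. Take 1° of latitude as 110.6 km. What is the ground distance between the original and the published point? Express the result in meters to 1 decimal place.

The latitude changed by +0.0000057° and the longitude by +0.0000012°.
N–S: 0.0000057° × 110600 m/° = 0.63042 m.
East–west at this latitude: 0.0000012° × 110600 × cos 59.1942° ≈ 0.0000012 × 56641.6 = 0.0679699 m.
Hypotenuse of the two orthogonal shifts: √(0.63042² + 0.0679699²) = 0.634074 m.

0.6 meters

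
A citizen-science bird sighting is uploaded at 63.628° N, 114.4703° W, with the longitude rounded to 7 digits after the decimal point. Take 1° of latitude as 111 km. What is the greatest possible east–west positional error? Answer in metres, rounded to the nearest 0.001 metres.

0.002 metres

Rounding to 7 decimal places leaves the longitude within ±5e-08° of the true value.
At latitude 63.628° a degree of longitude spans 111000 m × cos 63.628° = 111000 × 0.4442 ≈ 49305.9 m.
Maximum E–W displacement: 5e-08 × 49305.9 = 0.0024653 m.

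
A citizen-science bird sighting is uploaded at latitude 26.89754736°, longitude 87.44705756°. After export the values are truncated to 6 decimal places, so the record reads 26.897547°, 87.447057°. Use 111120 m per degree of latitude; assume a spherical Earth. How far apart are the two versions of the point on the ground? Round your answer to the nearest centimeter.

Δlat = 26.89754736 − 26.897547 = +0.00000036°; Δlon = 87.44705756 − 87.447057 = +0.00000056°.
North–south shift: 0.00000036 × 111120 = 0.0400032 m.
E–W at 26.8975°: 0.00000056° × 111120 × cos 26.8975° = 0.00000056 × 111120 × 0.8918 ≈ 0.0554953 m.
Distance: √(0.0400032² + 0.0554953²) ≈ 0.0684104 m.
That is 0.0684104 m = 6.841 cm.

7 centimeters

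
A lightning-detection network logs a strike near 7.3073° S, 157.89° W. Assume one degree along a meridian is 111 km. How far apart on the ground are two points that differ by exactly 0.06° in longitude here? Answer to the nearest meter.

0.06° of longitude at 7.3073° is 0.06 × 111000 × cos 7.3073° ≈ 0.06 × 110098 = 6605.91 m.

6606 meters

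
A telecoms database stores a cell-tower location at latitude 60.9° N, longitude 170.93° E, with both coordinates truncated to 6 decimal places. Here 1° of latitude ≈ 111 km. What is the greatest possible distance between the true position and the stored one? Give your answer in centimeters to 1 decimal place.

12.3 centimeters

Truncating at 6 decimal places can drop up to a full unit in the last place, so each coordinate may be off by as much as 1e-06°.
Latitude error → 1e-06 × 111000 = 0.111 m along the meridian.
E–W at 60.9°: 1e-06° × 111000 × cos 60.9° = 1e-06 × 111000 × 0.4863 ≈ 0.0539832 m.
The two errors are perpendicular, so the maximum displacement is √(0.111² + 0.0539832²) ≈ 0.123431 m.
That is 0.123431 m = 12.343 cm.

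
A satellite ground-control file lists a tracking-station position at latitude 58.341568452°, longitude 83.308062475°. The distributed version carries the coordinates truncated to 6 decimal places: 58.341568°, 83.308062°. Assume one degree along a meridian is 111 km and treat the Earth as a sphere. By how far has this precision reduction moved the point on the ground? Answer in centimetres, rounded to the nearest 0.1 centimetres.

Δlat = 58.341568452 − 58.341568 = +0.000000452°; Δlon = 83.308062475 − 83.308062 = +0.000000475°.
North–south shift: 0.000000452 × 111000 = 0.050172 m.
E–W at 58.3416°: 0.000000475° × 111000 × cos 58.3416° = 0.000000475 × 111000 × 0.5249 ≈ 0.0276729 m.
Combined displacement = (0.050172² + 0.0276729²)^½ ≈ 0.0572977 m.
That is 0.0572977 m = 5.7298 cm.

5.7 centimetres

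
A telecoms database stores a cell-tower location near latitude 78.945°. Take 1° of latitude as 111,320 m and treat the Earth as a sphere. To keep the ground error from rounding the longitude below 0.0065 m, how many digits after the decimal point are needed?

At 78.945° one degree of longitude covers 111320 × cos 78.945° ≈ 111320 × 0.1918 ≈ 21345.7 m.
N decimal places → at most half a unit in the last place, 0.5 × 10⁻ᴺ° = 21345.7/2 × 10⁻ᴺ m.
Need 0.5 × 21345.7 × 10⁻ᴺ ≤ 0.0065 → 10⁻ᴺ ≤ 6.090e-07, so N ≥ 6.22.
At 6 places the error can reach 0.0107 m, but 7 places keeps it to 0.00107 m.

7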